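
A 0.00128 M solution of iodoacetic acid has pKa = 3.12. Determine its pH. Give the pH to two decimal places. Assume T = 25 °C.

ICH2COOH ⇌ ICH2COO- + H+
Ka = 10^(−3.12) = 7.59 × 10^-4
From the ICE table, Ka = x²/(0.00128 − x) = 7.59 × 10^-4.
x is not negligible relative to C₀; solve x² + 0.000759·x − 9.72e-07 = 0.
x = [−0.000759 + √(0.000759² + 3.89e-06)]/2 = 6.77 × 10^-4 M
pH = −log(6.77 × 10^-4) = 3.17

pH = 3.17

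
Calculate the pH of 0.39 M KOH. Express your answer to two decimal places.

pH = 13.59

KOH is a strong base; [OH-] = 0.39 M.
pOH = -log(0.39) = 0.41
pH = 14.00 - 0.41 = 13.59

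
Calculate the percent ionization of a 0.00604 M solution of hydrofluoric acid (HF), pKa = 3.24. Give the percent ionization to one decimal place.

26.5%

HF ⇌ F- + H+; let x = [H+] at equilibrium.
Ka = 10^(−3.24) = 5.75 × 10^-4
Ka = x²/(C₀ − x); solving the quadratic gives x = 1.60 × 10^-3 M.
Fraction ionized = 1.60 × 10^-3 / 0.00604 = 0.2649 → 26.5%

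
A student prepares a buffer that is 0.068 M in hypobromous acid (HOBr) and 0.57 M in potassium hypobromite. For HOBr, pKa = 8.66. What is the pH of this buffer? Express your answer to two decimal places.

Henderson–Hasselbalch: pH = pKa + log([OBr-]/[HOBr]) = 8.66 + log(0.57/0.068)
pH = 8.66 + (+0.923) = 9.58

pH = 9.58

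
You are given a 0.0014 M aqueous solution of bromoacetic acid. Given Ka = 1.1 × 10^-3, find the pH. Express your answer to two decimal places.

pH = 3.09

BrCH2COOH ⇌ BrCH2COO- + H+
Let x = [H+] at equilibrium. Ka = x²/(0.0014 − x).
Here C₀/Ka ≈ 1.27, so the small-x approximation fails. Use the quadratic:
x = (−Ka + √(Ka² + 4·Ka·C₀))/2 = 8.07 × 10^-4 M
pH = −log(8.07 × 10^-4) = 3.09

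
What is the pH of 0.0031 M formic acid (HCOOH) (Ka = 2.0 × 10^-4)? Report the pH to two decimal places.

HCOOH ⇌ HCOO- + H+
From the ICE table, Ka = [H+]²/(0.0031 − [H+]) = 2.0 × 10^-4.
[H+] is not negligible relative to C₀; solve [H+]² + 0.0002·[H+] − 6.2e-07 = 0.
[H+] = [−0.0002 + √(0.0002² + 2.48e-06)]/2 = 6.94 × 10^-4 M
pH = −log[H+] = −log(6.94 × 10^-4) = 3.16

pH = 3.16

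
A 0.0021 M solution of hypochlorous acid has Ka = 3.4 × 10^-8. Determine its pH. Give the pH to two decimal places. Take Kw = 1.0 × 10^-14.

pH = 5.07

HOCl ⇌ OCl- + H+
Ka = [H+]²/(0.0021 − [H+]) = 3.4 × 10^-8
Assume [H+] ≪ 0.0021: [H+] ≈ √(3.4 × 10^-8 × 0.0021) = 8.45 × 10^-6 M
([H+]/C₀ = 0.4% < 5%, so the approximation holds.)
pH = −log(8.45 × 10^-6) = 5.07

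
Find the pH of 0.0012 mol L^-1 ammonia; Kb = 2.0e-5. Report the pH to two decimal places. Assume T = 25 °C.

NH3 + H2O ⇌ NH4+ + OH-
Kb = [OH-]²/(0.0012 − [OH-]) = 2.0 × 10^-5
The 5% rule fails; solving [OH-]² + Kb·[OH-] − Kb·C₀ = 0 exactly:
[OH-] = (−Kb + √(Kb² + 4·Kb·C₀))/2 = 1.45 × 10^-4 M
pOH = −log(1.45 × 10^-4) = 3.84; pH = 14.00 − 3.84 = 10.16

pH = 10.16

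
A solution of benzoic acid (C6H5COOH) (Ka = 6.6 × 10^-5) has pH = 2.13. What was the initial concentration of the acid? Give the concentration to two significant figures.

C₀ = 8.4 × 10^-1 M

[H+] = 10^(-2.13) = 7.41 × 10^-3 M = x
Ka = x²/(C₀ − x) ⇒ C₀ = x + x²/Ka
C₀ = 7.41 × 10^-3 + (7.41 × 10^-3)²/(6.6 × 10^-5) = 8.39 × 10^-1 M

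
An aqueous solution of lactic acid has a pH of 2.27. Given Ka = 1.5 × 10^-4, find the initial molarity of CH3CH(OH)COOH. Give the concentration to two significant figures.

[H+] = 10^(-2.27) = 5.37 × 10^-3 M = x
Ka = x²/(C₀ − x) ⇒ C₀ = x + x²/Ka
C₀ = 5.37 × 10^-3 + (5.37 × 10^-3)²/(1.5 × 10^-4) = 1.98 × 10^-1 M

C₀ = 2.0 × 10^-1 M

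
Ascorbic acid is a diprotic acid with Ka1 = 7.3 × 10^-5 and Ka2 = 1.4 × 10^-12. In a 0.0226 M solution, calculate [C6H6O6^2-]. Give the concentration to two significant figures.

1.4 × 10^-12 M

First ionization gives [H+] ≈ [HC6H6O6-] = 1.25 × 10^-3 M.
Second step: Ka2 = [H+][C6H6O6^2-]/[HC6H6O6-] ≈ [C6H6O6^2-] (since [H+] ≈ [HC6H6O6-]).
So [C6H6O6^2-] ≈ Ka2.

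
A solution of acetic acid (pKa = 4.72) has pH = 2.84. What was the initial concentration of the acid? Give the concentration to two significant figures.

C₀ = 1.1 × 10^-1 M

[H+] = 10^(-2.84) = 1.45 × 10^-3 M = x
Ka = 10^(−4.72) = 1.91 × 10^-5
Ka = x²/(C₀ − x) ⇒ C₀ = x + x²/Ka
C₀ = 1.45 × 10^-3 + (1.45 × 10^-3)²/(1.91 × 10^-5) = 1.12 × 10^-1 M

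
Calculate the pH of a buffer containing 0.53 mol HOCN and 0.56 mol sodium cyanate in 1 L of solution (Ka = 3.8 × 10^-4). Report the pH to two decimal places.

pH = 3.44

pKa = −log(3.8 × 10^-4) = 3.420
Henderson–Hasselbalch: pH = pKa + log([OCN-]/[HOCN]) = 3.420 + log(0.56/0.53)
pH = 3.420 + (+0.024) = 3.44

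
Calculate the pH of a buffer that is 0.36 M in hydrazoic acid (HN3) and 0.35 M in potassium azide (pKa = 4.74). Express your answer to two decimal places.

Henderson–Hasselbalch: pH = pKa + log([N3-]/[HN3]) = 4.74 + log(0.35/0.36)
pH = 4.74 + (-0.012) = 4.73

pH = 4.73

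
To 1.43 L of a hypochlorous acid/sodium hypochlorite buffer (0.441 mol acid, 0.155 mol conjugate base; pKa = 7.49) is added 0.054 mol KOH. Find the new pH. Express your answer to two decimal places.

OH- converts HOCl to OCl-: HOCl → 0.387 mol, OCl- → 0.209 mol.
Henderson–Hasselbalch with mole ratio 0.209/0.387: pH = 7.49 + (-0.268)

pH = 7.22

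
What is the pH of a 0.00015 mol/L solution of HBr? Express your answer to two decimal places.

HBr is a strong acid and dissociates completely, so [H+] = 0.00015 M.
pH = -log(0.00015) = 3.82

pH = 3.82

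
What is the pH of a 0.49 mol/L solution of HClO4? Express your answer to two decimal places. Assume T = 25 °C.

pH = 0.31

HClO4 is a strong acid and dissociates completely, so [H+] = 0.49 M.
pH = -log(0.49) = 0.31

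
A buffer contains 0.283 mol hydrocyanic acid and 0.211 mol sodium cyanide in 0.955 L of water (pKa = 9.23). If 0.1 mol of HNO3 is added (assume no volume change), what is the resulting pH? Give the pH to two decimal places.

Added H+ converts CN- to HCN: HCN → 0.383 mol, CN- → 0.111 mol.
pH = pKa + log(n_CN-/n_HCN) = 9.23 + log(0.111/0.383) = 9.23 + (-0.538)

pH = 8.69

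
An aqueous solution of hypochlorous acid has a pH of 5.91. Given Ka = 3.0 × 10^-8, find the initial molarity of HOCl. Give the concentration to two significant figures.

[H+] = 10^(-5.91) = 1.23 × 10^-6 M = x
Ka = x²/(C₀ − x) ⇒ C₀ = x + x²/Ka
C₀ = 1.23 × 10^-6 + (1.23 × 10^-6)²/(3.0 × 10^-8) = 5.17 × 10^-5 M

C₀ = 5.2 × 10^-5 M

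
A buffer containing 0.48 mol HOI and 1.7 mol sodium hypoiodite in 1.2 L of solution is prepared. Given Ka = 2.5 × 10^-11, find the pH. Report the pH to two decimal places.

pH = 11.15

pKa = −log(2.5 × 10^-11) = 10.602
Using pH = pKa + log([base]/[acid]) with [base]/[acid] = 1.7/0.48:
pH = 10.602 + (+0.549) = 11.15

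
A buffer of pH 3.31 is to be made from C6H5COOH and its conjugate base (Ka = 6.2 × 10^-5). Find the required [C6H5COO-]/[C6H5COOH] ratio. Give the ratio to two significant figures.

ratio = 0.13

pKa = -log(6.2 × 10^-5) = 4.208
pH = pKa + log(r) ⇒ log(r) = 3.31 − 4.208 = -0.898
r = [C6H5COO-]/[C6H5COOH] = 10^(-0.898) = 0.126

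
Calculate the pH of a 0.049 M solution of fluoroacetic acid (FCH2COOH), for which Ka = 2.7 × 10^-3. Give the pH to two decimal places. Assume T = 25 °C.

pH = 1.99

FCH2COOH ⇌ FCH2COO- + H+
Ka = x²/(0.049 − x) = 2.7 × 10^-3
The 5% rule fails; solving x² + Ka·x − Ka·C₀ = 0 exactly:
x = (−Ka + √(Ka² + 4·Ka·C₀))/2 = 1.02 × 10^-2 M
pH = −log[H+] = −log(1.02 × 10^-2) = 1.99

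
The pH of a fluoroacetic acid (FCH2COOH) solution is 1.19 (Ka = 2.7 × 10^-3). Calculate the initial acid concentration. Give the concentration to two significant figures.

[H+] = 10^(-1.19) = 6.46 × 10^-2 M = x
Ka = x²/(C₀ − x) ⇒ C₀ = x + x²/Ka
C₀ = 6.46 × 10^-2 + (6.46 × 10^-2)²/(2.7 × 10^-3) = 1.61 M

C₀ = 1.6 M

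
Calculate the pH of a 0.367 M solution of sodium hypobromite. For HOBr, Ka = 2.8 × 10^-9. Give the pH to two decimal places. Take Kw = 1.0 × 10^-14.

pH = 11.06

OBr- is the conjugate base of the weak acid HOBr.
Kb = Kw/Ka = 1.0×10^-14 / 2.8 × 10^-9 = 3.57 × 10^-6
Kb = [OH-]²/(0.367 − [OH-]) = 3.57 × 10^-6
Assume [OH-] ≪ 0.367: [OH-] ≈ √(3.57 × 10^-6 × 0.367) = 1.14 × 10^-3 M
Check: 0.31% ionized — well under 5%, approximation valid.
pOH = 2.94, so pH = 14.00 − pOH = 11.06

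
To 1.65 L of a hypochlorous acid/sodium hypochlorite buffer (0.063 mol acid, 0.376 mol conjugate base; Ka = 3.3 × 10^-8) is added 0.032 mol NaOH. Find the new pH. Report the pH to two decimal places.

After neutralization: n(HOCl) = 0.031 mol, n(OCl-) = 0.408 mol.
pKa = −log(3.3 × 10^-8) = 7.481
pH = pKa + log(n_OCl-/n_HOCl) = 7.481 + log(0.408/0.031) = 7.481 + (+1.119)

pH = 8.60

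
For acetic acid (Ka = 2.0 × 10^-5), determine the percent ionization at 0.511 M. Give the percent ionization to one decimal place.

0.6%

CH3COOH ⇌ CH3COO- + H+; let x = [H+] at equilibrium.
x ≈ √(Ka·C₀) = √(2.0 × 10^-5 × 0.511) = 3.20 × 10^-3 M
Fraction ionized = 3.20 × 10^-3 / 0.511 = 0.0063 → 0.6%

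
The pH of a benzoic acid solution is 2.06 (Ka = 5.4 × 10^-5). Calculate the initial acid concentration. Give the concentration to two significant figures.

[H+] = 10^(-2.06) = 8.71 × 10^-3 M = x
Ka = x²/(C₀ − x) ⇒ C₀ = x + x²/Ka
C₀ = 8.71 × 10^-3 + (8.71 × 10^-3)²/(5.4 × 10^-5) = 1.41 M

C₀ = 1.4 M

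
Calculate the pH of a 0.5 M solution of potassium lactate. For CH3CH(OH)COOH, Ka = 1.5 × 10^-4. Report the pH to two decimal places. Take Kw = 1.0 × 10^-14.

pH = 8.76

CH3CH(OH)COO- is the conjugate base of the weak acid CH3CH(OH)COOH.
Kb = Kw/Ka = 1.0×10^-14 / 1.5 × 10^-4 = 6.67 × 10^-11
Kb = [OH-]²/(0.5 − [OH-]) = 6.67 × 10^-11
Assume [OH-] ≪ 0.5: [OH-] ≈ √(6.67 × 10^-11 × 0.5) = 5.77 × 10^-6 M
([OH-]/C₀ = 0.0012% < 5%, so the approximation holds.)
pOH = 5.24, so pH = 14.00 − pOH = 8.76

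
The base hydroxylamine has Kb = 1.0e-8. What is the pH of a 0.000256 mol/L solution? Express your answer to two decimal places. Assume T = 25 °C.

NH2OH + H2O ⇌ NH3OH+ + OH-
Let x = [OH-] at equilibrium. Kb = x²/(0.000256 − x).
Neglecting x in the denominator: x = √(1.0 × 10^-8 × 0.000256) = 1.60 × 10^-6 M
(x/C₀ = 0.62% < 5%, so the approximation holds.)
pOH = 5.80, so pH = 14.00 − pOH = 8.20

pH = 8.20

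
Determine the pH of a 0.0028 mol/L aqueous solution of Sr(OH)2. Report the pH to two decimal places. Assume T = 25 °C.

Sr(OH)2 is a strong base (each formula unit releases 2 OH-); [OH-] = 0.0056 M.
pOH = -log(0.0056) = 2.25
pH = 14.00 - 2.25 = 11.75

pH = 11.75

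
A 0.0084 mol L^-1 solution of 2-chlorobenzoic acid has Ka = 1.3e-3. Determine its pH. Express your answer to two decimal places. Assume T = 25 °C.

pH = 2.57

ClC6H4COOH ⇌ ClC6H4COO- + H+
Ka = x²/(0.0084 − x) = 1.3 × 10^-3
Here C₀/Ka ≈ 6.46, so the small-x approximation fails. Use the quadratic:
x = (−Ka + √(Ka² + 4·Ka·C₀))/2 = 2.72 × 10^-3 M
pH = −log[H+] = −log(2.72 × 10^-3) = 2.57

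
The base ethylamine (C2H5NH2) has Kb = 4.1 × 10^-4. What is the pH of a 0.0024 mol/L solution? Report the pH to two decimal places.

pH = 10.91

C2H5NH2 + H2O ⇌ C2H5NH3+ + OH-
From the ICE table, Kb = x²/(0.0024 − x) = 4.1 × 10^-4.
x is not negligible relative to C₀; solve x² + 0.00041·x − 9.84e-07 = 0.
x = [−0.00041 + √(0.00041² + 3.94e-06)]/2 = 8.08 × 10^-4 M
pOH = −log(8.08 × 10^-4) = 3.09; pH = 14.00 − 3.09 = 10.91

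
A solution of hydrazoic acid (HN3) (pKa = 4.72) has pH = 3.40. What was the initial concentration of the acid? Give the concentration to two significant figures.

[H+] = 10^(-3.40) = 3.98 × 10^-4 M = x
Ka = 10^(−4.72) = 1.91 × 10^-5
Ka = x²/(C₀ − x) ⇒ C₀ = x + x²/Ka
C₀ = 3.98 × 10^-4 + (3.98 × 10^-4)²/(1.91 × 10^-5) = 8.69 × 10^-3 M

C₀ = 8.7 × 10^-3 M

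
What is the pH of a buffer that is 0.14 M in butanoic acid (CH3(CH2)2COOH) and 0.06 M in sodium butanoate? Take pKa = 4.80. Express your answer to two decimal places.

pH = 4.43

Using pH = pKa + log([base]/[acid]) with [base]/[acid] = 0.06/0.14:
pH = 4.80 + (-0.368) = 4.43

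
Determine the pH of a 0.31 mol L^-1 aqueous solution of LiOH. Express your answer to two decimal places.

LiOH is a strong base; [OH-] = 0.31 M.
pOH = -log(0.31) = 0.51
pH = 14.00 - 0.51 = 13.49

pH = 13.49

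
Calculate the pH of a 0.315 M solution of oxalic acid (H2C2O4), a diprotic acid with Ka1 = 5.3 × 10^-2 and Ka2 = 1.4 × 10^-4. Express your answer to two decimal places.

pH = 0.98

Since Ka1 ≫ Ka2, the first ionization dominates [H+].
Ka1 = x²/(0.315 − x) = 5.3 × 10^-2
Solving the quadratic: x = (−Ka1 + √(Ka1² + 4·Ka1·C₀))/2 = 1.05 × 10^-1 M
pH = −log(1.05 × 10^-1) = 0.98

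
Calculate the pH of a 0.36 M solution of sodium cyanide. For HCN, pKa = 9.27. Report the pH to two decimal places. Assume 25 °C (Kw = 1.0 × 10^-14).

pH = 11.41

CN- is the conjugate base of the weak acid HCN.
Ka = 10^(−9.27) = 5.37 × 10^-10
Kb = Kw/Ka = 1.0×10^-14 / 5.37 × 10^-10 = 1.86 × 10^-5
Let x = [OH-] at equilibrium. Kb = x²/(0.36 − x).
Neglecting x in the denominator: x = √(1.86 × 10^-5 × 0.36) = 2.59 × 10^-3 M
pOH = −log(2.59 × 10^-3) = 2.59; pH = 14.00 − 2.59 = 11.41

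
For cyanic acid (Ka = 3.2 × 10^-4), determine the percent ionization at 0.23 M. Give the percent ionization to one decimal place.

HOCN ⇌ OCN- + H+; let x = [H+] at equilibrium.
x ≈ √(Ka·C₀) = √(3.2 × 10^-4 × 0.23) = 8.58 × 10^-3 M
% ionization = x/C₀ × 100% = 8.58 × 10^-3/0.23 × 100% = 3.7%

3.7%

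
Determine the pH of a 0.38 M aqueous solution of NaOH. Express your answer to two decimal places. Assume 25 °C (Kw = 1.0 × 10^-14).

NaOH is a strong base; [OH-] = 0.38 M.
pOH = -log(0.38) = 0.42
pH = 14.00 - 0.42 = 13.58

pH = 13.58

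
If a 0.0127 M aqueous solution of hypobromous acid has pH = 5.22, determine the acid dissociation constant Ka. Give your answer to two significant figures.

[H+] = 10^(-5.22) = 6.03 × 10^-6 M
At equilibrium [HA] = 0.0127 − 6.03 × 10^-6 = 1.27 × 10^-2 M
Ka = [H+][A-]/[HA] = (6.03 × 10^-6)² / 1.27 × 10^-2 = 2.9 × 10^-9

Ka = 2.9 × 10^-9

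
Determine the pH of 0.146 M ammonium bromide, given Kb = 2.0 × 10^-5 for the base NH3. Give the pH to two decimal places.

NH4+ is the conjugate acid of the weak base NH3.
Ka = Kw/Kb = 1.0×10^-14 / 2.0 × 10^-5 = 5.00 × 10^-10
Ka = [H+]²/(0.146 − [H+]) = 5.00 × 10^-10
Since Ka ≪ C₀, [H+] ≈ √(Ka·C₀) = 8.54 × 10^-6 M.
pH = −log(8.54 × 10^-6) = 5.07

pH = 5.07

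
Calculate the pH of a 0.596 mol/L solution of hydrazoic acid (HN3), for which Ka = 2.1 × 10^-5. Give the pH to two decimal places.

HN3 ⇌ N3- + H+
Ka = [H+]²/(0.596 − [H+]) = 2.1 × 10^-5
Neglecting [H+] in the denominator: [H+] = √(2.1 × 10^-5 × 0.596) = 3.54 × 10^-3 M
pH = −log[H+] = −log(3.54 × 10^-3) = 2.45

pH = 2.45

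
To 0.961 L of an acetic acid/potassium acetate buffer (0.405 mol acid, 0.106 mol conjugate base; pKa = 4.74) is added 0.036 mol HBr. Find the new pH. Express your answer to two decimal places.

pH = 3.94

Added H+ converts CH3COO- to CH3COOH: CH3COOH → 0.441 mol, CH3COO- → 0.07 mol.
Henderson–Hasselbalch with mole ratio 0.07/0.441: pH = 4.74 + (-0.799)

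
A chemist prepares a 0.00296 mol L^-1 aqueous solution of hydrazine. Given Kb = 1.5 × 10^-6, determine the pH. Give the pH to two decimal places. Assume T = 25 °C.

N2H4 + H2O ⇌ N2H5+ + OH-
Kb = [OH-]²/(0.00296 − [OH-]) = 1.5 × 10^-6
Since Kb ≪ C₀, [OH-] ≈ √(Kb·C₀) = 6.66 × 10^-5 M.
([OH-]/C₀ = 2.3% < 5%, so the approximation holds.)
pOH = 4.18, so pH = 14.00 − pOH = 9.82

pH = 9.82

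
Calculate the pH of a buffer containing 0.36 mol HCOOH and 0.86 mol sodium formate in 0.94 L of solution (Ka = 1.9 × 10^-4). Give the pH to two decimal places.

pH = 4.10

pKa = −log(1.9 × 10^-4) = 3.721
Using pH = pKa + log([base]/[acid]) with [base]/[acid] = 0.86/0.36:
pH = 3.721 + (+0.378) = 4.10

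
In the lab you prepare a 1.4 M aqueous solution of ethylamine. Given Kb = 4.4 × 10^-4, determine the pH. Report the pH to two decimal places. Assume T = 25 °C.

C2H5NH2 + H2O ⇌ C2H5NH3+ + OH-
From the ICE table, Kb = [OH-]²/(1.4 − [OH-]) = 4.4 × 10^-4.
Since Kb ≪ C₀, [OH-] ≈ √(Kb·C₀) = 2.48 × 10^-2 M.
Check: 1.8% ionized — well under 5%, approximation valid.
pOH = −log(2.48 × 10^-2) = 1.61; pH = 14.00 − 1.61 = 12.39

pH = 12.39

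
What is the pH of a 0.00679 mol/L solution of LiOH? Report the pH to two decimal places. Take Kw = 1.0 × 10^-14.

pH = 11.83

LiOH is a strong base; [OH-] = 0.00679 M.
pOH = -log(0.00679) = 2.17
pH = 14.00 - 2.17 = 11.83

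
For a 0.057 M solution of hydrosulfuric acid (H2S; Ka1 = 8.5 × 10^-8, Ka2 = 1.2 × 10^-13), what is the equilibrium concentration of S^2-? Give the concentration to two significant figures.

First ionization gives [H+] ≈ [HS-] = 6.96 × 10^-5 M.
Second step: Ka2 = [H+][S^2-]/[HS-] ≈ [S^2-] (since [H+] ≈ [HS-]).
So [S^2-] ≈ Ka2.

1.2 × 10^-13 M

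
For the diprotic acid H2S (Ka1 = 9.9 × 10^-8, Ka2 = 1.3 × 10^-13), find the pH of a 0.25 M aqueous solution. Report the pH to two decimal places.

Ka1 ≫ Ka2, so treat the first dissociation as the only significant source of H+.
Ka1 = x²/(0.25 − x) = 9.9 × 10^-8
x ≈ √(9.9 × 10^-8 × 0.25) = 1.57 × 10^-4 M
pH = −log(1.57 × 10^-4) = 3.80

pH = 3.80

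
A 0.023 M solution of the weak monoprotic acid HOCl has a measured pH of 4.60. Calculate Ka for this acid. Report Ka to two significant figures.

[H+] = 10^(-4.60) = 2.51 × 10^-5 M
At equilibrium [HA] = 0.023 − 2.51 × 10^-5 = 2.30 × 10^-2 M
Ka = [H+][A-]/[HA] = (2.51 × 10^-5)² / 2.30 × 10^-2 = 2.7 × 10^-8

Ka = 2.7 × 10^-8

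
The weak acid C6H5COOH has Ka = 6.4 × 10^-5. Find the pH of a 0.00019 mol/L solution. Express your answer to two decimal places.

pH = 4.08

C6H5COOH ⇌ C6H5COO- + H+
From the ICE table, Ka = x²/(0.00019 − x) = 6.4 × 10^-5.
x is not negligible relative to C₀; solve x² + 6.4e-05·x − 1.22e-08 = 0.
x = (−Ka + √(Ka² + 4·Ka·C₀))/2 = 8.28 × 10^-5 M
pH = −log[H+] = −log(8.28 × 10^-5) = 4.08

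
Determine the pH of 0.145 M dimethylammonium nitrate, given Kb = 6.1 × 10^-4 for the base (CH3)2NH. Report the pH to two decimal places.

(CH3)2NH2+ is the conjugate acid of the weak base (CH3)2NH.
Ka = Kw/Kb = 1.0×10^-14 / 6.1 × 10^-4 = 1.64 × 10^-11
From the ICE table, Ka = x²/(0.145 − x) = 1.64 × 10^-11.
Assume x ≪ 0.145: x ≈ √(1.64 × 10^-11 × 0.145) = 1.54 × 10^-6 M
Check: 0.0011% ionized — well under 5%, approximation valid.
pH = −log[H+] = −log(1.54 × 10^-6) = 5.81

pH = 5.81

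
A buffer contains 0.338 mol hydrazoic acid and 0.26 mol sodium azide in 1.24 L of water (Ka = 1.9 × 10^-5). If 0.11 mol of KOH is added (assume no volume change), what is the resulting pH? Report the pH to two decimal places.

pH = 4.93

OH- converts HN3 to N3-: HN3 → 0.228 mol, N3- → 0.37 mol.
pKa = −log(1.9 × 10^-5) = 4.721
pH = pKa + log(n_N3-/n_HN3) = 4.721 + log(0.37/0.228) = 4.721 + (+0.210)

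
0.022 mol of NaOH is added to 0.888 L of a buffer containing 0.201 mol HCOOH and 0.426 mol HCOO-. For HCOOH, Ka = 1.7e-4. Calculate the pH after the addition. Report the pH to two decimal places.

OH- converts HCOOH to HCOO-: HCOOH → 0.179 mol, HCOO- → 0.448 mol.
pKa = −log(1.7 × 10^-4) = 3.770
Henderson–Hasselbalch with mole ratio 0.448/0.179: pH = 3.770 + (+0.398)

pH = 4.17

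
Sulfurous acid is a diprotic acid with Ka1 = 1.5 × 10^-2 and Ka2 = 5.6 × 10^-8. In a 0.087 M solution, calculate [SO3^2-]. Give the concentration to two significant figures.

5.6 × 10^-8 M

First ionization gives [H+] ≈ [HSO3-] = 2.94 × 10^-2 M.
Second step: Ka2 = [H+][SO3^2-]/[HSO3-] ≈ [SO3^2-] (since [H+] ≈ [HSO3-]).
So [SO3^2-] ≈ Ka2.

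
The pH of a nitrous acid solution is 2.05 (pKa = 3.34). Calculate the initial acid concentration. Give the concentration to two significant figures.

C₀ = 1.8 × 10^-1 M

[H+] = 10^(-2.05) = 8.91 × 10^-3 M = x
Ka = 10^(−3.34) = 4.57 × 10^-4
Ka = x²/(C₀ − x) ⇒ C₀ = x + x²/Ka
C₀ = 8.91 × 10^-3 + (8.91 × 10^-3)²/(4.57 × 10^-4) = 1.83 × 10^-1 M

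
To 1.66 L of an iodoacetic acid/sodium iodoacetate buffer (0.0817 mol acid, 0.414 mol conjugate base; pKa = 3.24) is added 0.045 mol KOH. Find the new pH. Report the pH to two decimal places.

OH- converts ICH2COOH to ICH2COO-: ICH2COOH → 0.0367 mol, ICH2COO- → 0.459 mol.
pH = pKa + log([A⁻]/[HA]) = 3.24 + log(0.459/0.0367) = 3.24 +1.097

pH = 4.34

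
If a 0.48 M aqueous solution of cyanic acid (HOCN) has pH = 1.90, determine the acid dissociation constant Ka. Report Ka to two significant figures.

[H+] = 10^(-1.90) = 1.26 × 10^-2 M
At equilibrium [HA] = 0.48 − 1.26 × 10^-2 = 4.67 × 10^-1 M
Ka = [H+][A-]/[HA] = (1.26 × 10^-2)² / 4.67 × 10^-1 = 3.4 × 10^-4

Ka = 3.4 × 10^-4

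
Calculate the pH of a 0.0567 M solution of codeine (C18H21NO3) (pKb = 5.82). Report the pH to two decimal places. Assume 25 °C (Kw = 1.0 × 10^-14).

pH = 10.47

C18H21NO3 + H2O ⇌ C18H22NO3+ + OH-
Kb = 10^(−5.82) = 1.51 × 10^-6
Kb = x²/(0.0567 − x) = 1.51 × 10^-6
Assume x ≪ 0.0567: x ≈ √(1.51 × 10^-6 × 0.0567) = 2.93 × 10^-4 M
Check: 0.52% ionized — well under 5%, approximation valid.
pOH = −log(2.93 × 10^-4) = 3.53; pH = 14.00 − 3.53 = 10.47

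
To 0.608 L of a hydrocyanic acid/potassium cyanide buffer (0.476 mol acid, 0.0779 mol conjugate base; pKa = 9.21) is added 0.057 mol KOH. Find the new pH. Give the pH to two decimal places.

pH = 8.72

After neutralization: n(HCN) = 0.419 mol, n(CN-) = 0.135 mol.
pH = pKa + log(n_CN-/n_HCN) = 9.21 + log(0.135/0.419) = 9.21 + (-0.492)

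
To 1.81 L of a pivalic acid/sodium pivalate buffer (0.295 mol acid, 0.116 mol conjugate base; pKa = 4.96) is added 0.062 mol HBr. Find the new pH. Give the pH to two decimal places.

Added H+ converts (CH3)3CCOO- to (CH3)3CCOOH: (CH3)3CCOOH → 0.357 mol, (CH3)3CCOO- → 0.054 mol.
Henderson–Hasselbalch with mole ratio 0.054/0.357: pH = 4.96 + (-0.820)

pH = 4.14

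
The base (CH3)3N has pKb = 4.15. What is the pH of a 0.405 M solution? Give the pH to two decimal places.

(CH3)3N + H2O ⇌ (CH3)3NH+ + OH-
Kb = 10^(−4.15) = 7.08 × 10^-5
From the ICE table, Kb = [OH-]²/(0.405 − [OH-]) = 7.08 × 10^-5.
Assume [OH-] ≪ 0.405: [OH-] ≈ √(7.08 × 10^-5 × 0.405) = 5.35 × 10^-3 M
([OH-]/C₀ = 1.3% < 5%, so the approximation holds.)
pOH = 2.27, so pH = 14.00 − pOH = 11.73

pH = 11.73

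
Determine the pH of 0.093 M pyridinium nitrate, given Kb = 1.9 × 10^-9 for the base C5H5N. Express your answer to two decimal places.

pH = 3.16

C5H5NH+ is the conjugate acid of the weak base C5H5N.
Ka = Kw/Kb = 1.0×10^-14 / 1.9 × 10^-9 = 5.26 × 10^-6
Ka = [H+]²/(0.093 − [H+]) = 5.26 × 10^-6
Since Ka ≪ C₀, [H+] ≈ √(Ka·C₀) = 6.99 × 10^-4 M.
pH = −log[H+] = −log(6.99 × 10^-4) = 3.16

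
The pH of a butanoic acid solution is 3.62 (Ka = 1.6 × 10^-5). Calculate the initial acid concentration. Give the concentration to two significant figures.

C₀ = 3.8 × 10^-3 M

[H+] = 10^(-3.62) = 2.40 × 10^-4 M = x
Ka = x²/(C₀ − x) ⇒ C₀ = x + x²/Ka
C₀ = 2.40 × 10^-4 + (2.40 × 10^-4)²/(1.6 × 10^-5) = 3.84 × 10^-3 M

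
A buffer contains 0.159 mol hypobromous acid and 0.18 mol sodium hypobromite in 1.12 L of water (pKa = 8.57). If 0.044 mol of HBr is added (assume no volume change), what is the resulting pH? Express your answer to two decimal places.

After neutralization: n(HOBr) = 0.203 mol, n(OBr-) = 0.136 mol.
pH = pKa + log([A⁻]/[HA]) = 8.57 + log(0.136/0.203) = 8.57 -0.174

pH = 8.40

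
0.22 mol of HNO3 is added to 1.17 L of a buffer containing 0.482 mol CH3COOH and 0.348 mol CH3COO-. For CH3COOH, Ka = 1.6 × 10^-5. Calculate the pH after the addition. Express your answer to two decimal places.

After neutralization: n(CH3COOH) = 0.702 mol, n(CH3COO-) = 0.128 mol.
pKa = −log(1.6 × 10^-5) = 4.796
Henderson–Hasselbalch with mole ratio 0.128/0.702: pH = 4.796 + (-0.739)

pH = 4.06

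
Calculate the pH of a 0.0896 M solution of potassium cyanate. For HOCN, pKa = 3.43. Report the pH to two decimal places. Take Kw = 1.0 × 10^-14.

OCN- is the conjugate base of the weak acid HOCN.
Ka = 10^(−3.43) = 3.72 × 10^-4
Kb = Kw/Ka = 1.0×10^-14 / 3.72 × 10^-4 = 2.69 × 10^-11
Kb = x²/(0.0896 − x) = 2.69 × 10^-11
Since Kb ≪ C₀, x ≈ √(Kb·C₀) = 1.55 × 10^-6 M.
pOH = 5.81, so pH = 14.00 − pOH = 8.19

pH = 8.19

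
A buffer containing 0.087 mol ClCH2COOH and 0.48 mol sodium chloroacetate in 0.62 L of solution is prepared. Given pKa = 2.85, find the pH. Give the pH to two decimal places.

Using pH = pKa + log([base]/[acid]) with [base]/[acid] = 0.48/0.087:
pH = 2.85 + (+0.742) = 3.59

pH = 3.59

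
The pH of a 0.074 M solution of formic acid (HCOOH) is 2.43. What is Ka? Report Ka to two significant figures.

Ka = 2.0 × 10^-4

[H+] = 10^(-2.43) = 3.72 × 10^-3 M
At equilibrium [HA] = 0.074 − 3.72 × 10^-3 = 7.03 × 10^-2 M
Ka = [H+][A-]/[HA] = (3.72 × 10^-3)² / 7.03 × 10^-2 = 2.0 × 10^-4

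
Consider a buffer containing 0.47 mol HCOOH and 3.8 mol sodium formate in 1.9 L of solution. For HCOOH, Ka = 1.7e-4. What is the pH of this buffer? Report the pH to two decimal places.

pH = 4.68

pKa = −log(1.7 × 10^-4) = 3.770
Using pH = pKa + log([base]/[acid]) with [base]/[acid] = 3.8/0.47:
pH = 3.770 + (+0.908) = 4.68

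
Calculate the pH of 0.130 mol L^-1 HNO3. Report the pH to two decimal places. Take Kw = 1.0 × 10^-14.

pH = 0.89

HNO3 is a strong acid and dissociates completely, so [H+] = 0.130 M.
pH = -log(0.13) = 0.89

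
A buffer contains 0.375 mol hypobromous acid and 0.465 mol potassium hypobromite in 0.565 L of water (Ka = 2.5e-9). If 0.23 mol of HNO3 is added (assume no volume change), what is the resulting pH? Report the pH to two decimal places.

pH = 8.19

Added H+ converts OBr- to HOBr: HOBr → 0.605 mol, OBr- → 0.235 mol.
pKa = −log(2.5 × 10^-9) = 8.602
Henderson–Hasselbalch with mole ratio 0.235/0.605: pH = 8.602 + (-0.411)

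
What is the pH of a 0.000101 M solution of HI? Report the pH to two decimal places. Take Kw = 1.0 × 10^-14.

HI is a strong acid and dissociates completely, so [H+] = 0.000101 M.
pH = -log(0.000101) = 4.00

pH = 4.00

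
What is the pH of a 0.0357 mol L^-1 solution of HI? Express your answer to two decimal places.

pH = 1.45

HI is a strong acid and dissociates completely, so [H+] = 0.0357 M.
pH = -log(0.0357) = 1.45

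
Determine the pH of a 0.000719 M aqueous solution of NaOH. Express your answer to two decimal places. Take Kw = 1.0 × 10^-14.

pH = 10.86

NaOH is a strong base; [OH-] = 0.000719 M.
pOH = -log(0.000719) = 3.14
pH = 14.00 - 3.14 = 10.86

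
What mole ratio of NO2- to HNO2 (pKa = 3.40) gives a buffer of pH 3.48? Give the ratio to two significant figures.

pH = pKa + log(r) ⇒ log(r) = 3.48 − 3.40 = +0.08
r = [NO2-]/[HNO2] = 10^(+0.08) = 1.2

ratio = 1.2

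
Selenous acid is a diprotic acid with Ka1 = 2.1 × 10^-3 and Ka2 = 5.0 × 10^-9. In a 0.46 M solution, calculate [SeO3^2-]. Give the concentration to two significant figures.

5.0 × 10^-9 M

First ionization gives [H+] ≈ [HSeO3-] = 3.00 × 10^-2 M.
Second step: Ka2 = [H+][SeO3^2-]/[HSeO3-] ≈ [SeO3^2-] (since [H+] ≈ [HSeO3-]).
So [SeO3^2-] ≈ Ka2.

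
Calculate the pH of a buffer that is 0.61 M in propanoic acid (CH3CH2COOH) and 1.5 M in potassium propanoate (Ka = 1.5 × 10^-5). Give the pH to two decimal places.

pKa = −log(1.5 × 10^-5) = 4.824
Using pH = pKa + log([base]/[acid]) with [base]/[acid] = 1.5/0.61:
pH = 4.824 + (+0.391) = 5.21

pH = 5.21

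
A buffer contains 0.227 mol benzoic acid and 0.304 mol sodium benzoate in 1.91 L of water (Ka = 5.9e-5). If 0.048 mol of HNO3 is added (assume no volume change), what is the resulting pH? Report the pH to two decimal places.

Added H+ converts C6H5COO- to C6H5COOH: C6H5COOH → 0.275 mol, C6H5COO- → 0.256 mol.
pKa = −log(5.9 × 10^-5) = 4.229
pH = pKa + log(n_C6H5COO-/n_C6H5COOH) = 4.229 + log(0.256/0.275) = 4.229 + (-0.031)

pH = 4.20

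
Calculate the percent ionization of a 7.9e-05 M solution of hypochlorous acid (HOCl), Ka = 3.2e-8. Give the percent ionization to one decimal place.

HOCl ⇌ OCl- + H+; let x = [H+] at equilibrium.
x ≈ √(Ka·C₀) = √(3.2 × 10^-8 × 7.9e-05) = 1.59 × 10^-6 M
Fraction ionized = 1.59 × 10^-6 / 7.9e-05 = 0.0201 → 2.0%

2.0%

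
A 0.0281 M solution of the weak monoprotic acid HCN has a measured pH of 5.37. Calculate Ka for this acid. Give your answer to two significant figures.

Ka = 6.5 × 10^-10

[H+] = 10^(-5.37) = 4.27 × 10^-6 M
At equilibrium [HA] = 0.0281 − 4.27 × 10^-6 = 2.81 × 10^-2 M
Ka = [H+][A-]/[HA] = (4.27 × 10^-6)² / 2.81 × 10^-2 = 6.5 × 10^-10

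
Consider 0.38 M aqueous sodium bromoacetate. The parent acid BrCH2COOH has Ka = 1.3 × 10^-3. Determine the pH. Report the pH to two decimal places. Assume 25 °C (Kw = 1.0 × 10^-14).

BrCH2COO- is the conjugate base of the weak acid BrCH2COOH.
Kb = Kw/Ka = 1.0×10^-14 / 1.3 × 10^-3 = 7.69 × 10^-12
Kb = x²/(0.38 − x) = 7.69 × 10^-12
Neglecting x in the denominator: x = √(7.69 × 10^-12 × 0.38) = 1.71 × 10^-6 M
(x/C₀ = 0.00045% < 5%, so the approximation holds.)
pOH = −log(1.71 × 10^-6) = 5.77; pH = 14.00 − 5.77 = 8.23

pH = 8.23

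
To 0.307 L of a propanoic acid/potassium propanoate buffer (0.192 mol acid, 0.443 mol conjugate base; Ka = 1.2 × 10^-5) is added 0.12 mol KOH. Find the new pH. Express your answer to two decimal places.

pH = 5.81

OH- converts CH3CH2COOH to CH3CH2COO-: CH3CH2COOH → 0.072 mol, CH3CH2COO- → 0.563 mol.
pKa = −log(1.2 × 10^-5) = 4.921
Henderson–Hasselbalch with mole ratio 0.563/0.072: pH = 4.921 + (+0.893)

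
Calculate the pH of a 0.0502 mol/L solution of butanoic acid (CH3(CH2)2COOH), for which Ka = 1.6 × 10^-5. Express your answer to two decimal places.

CH3(CH2)2COOH ⇌ CH3(CH2)2COO- + H+
From the ICE table, Ka = [H+]²/(0.0502 − [H+]) = 1.6 × 10^-5.
Assume [H+] ≪ 0.0502: [H+] ≈ √(1.6 × 10^-5 × 0.0502) = 8.96 × 10^-4 M
pH = −log(8.96 × 10^-4) = 3.05

pH = 3.05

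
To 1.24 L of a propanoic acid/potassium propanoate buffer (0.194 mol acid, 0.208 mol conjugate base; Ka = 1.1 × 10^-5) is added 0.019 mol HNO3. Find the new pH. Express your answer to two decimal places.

Added H+ converts CH3CH2COO- to CH3CH2COOH: CH3CH2COOH → 0.213 mol, CH3CH2COO- → 0.189 mol.
pKa = −log(1.1 × 10^-5) = 4.959
pH = pKa + log(n_CH3CH2COO-/n_CH3CH2COOH) = 4.959 + log(0.189/0.213) = 4.959 + (-0.052)

pH = 4.91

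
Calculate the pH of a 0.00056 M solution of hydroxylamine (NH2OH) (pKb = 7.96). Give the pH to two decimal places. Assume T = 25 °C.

NH2OH + H2O ⇌ NH3OH+ + OH-
Kb = 10^(−7.96) = 1.10 × 10^-8
Let x = [OH-] at equilibrium. Kb = x²/(0.00056 − x).
Since Kb ≪ C₀, x ≈ √(Kb·C₀) = 2.48 × 10^-6 M.
(x/C₀ = 0.44% < 5%, so the approximation holds.)
pOH = 5.61, so pH = 14.00 − pOH = 8.39

pH = 8.39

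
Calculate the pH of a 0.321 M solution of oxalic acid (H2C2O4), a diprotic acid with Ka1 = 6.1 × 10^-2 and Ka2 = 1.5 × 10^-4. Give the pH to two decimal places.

pH = 0.95

Since Ka1 ≫ Ka2, the first ionization dominates [H+].
Ka1 = x²/(0.321 − x) = 6.1 × 10^-2
Solving the quadratic: x = (−Ka1 + √(Ka1² + 4·Ka1·C₀))/2 = 1.13 × 10^-1 M
pH = −log(1.13 × 10^-1) = 0.95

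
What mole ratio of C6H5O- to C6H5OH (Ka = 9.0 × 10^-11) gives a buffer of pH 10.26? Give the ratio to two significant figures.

pKa = -log(9.0 × 10^-11) = 10.046
pH = pKa + log(r) ⇒ log(r) = 10.26 − 10.046 = +0.214
r = [C6H5O-]/[C6H5OH] = 10^(+0.214) = 1.64

ratio = 1.6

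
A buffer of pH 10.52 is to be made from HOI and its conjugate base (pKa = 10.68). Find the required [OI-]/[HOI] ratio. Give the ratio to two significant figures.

pH = pKa + log(r) ⇒ log(r) = 10.52 − 10.68 = -0.16
r = [OI-]/[HOI] = 10^(-0.16) = 0.692

ratio = 0.69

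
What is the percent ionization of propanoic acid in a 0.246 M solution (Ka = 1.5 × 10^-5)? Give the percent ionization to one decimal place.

0.8%

CH3CH2COOH ⇌ CH3CH2COO- + H+; let x = [H+] at equilibrium.
x ≈ √(Ka·C₀) = √(1.5 × 10^-5 × 0.246) = 1.92 × 10^-3 M
Fraction ionized = 1.92 × 10^-3 / 0.246 = 0.0078 → 0.8%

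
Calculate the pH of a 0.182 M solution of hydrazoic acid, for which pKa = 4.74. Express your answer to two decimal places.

HN3 ⇌ N3- + H+
Ka = 10^(−4.74) = 1.82 × 10^-5
Ka = [H+]²/(0.182 − [H+]) = 1.82 × 10^-5
Assume [H+] ≪ 0.182: [H+] ≈ √(1.82 × 10^-5 × 0.182) = 1.82 × 10^-3 M
Check: 1% ionized — well under 5%, approximation valid.
pH = −log(1.82 × 10^-3) = 2.74

pH = 2.74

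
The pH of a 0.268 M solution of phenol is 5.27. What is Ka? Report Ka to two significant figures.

[H+] = 10^(-5.27) = 5.37 × 10^-6 M
At equilibrium [HA] = 0.268 − 5.37 × 10^-6 = 2.68 × 10^-1 M
Ka = [H+][A-]/[HA] = (5.37 × 10^-6)² / 2.68 × 10^-1 = 1.1 × 10^-10

Ka = 1.1 × 10^-10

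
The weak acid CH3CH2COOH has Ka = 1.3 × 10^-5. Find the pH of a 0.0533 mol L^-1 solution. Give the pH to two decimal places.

CH3CH2COOH ⇌ CH3CH2COO- + H+
Ka = [H+]²/(0.0533 − [H+]) = 1.3 × 10^-5
Since Ka ≪ C₀, [H+] ≈ √(Ka·C₀) = 8.32 × 10^-4 M.
Check: 1.6% ionized — well under 5%, approximation valid.
pH = −log[H+] = −log(8.32 × 10^-4) = 3.08

pH = 3.08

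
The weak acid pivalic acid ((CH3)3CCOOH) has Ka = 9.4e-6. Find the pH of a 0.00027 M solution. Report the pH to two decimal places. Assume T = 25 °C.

pH = 4.34

(CH3)3CCOOH ⇌ (CH3)3CCOO- + H+
Ka = x²/(0.00027 − x) = 9.4 × 10^-6
The 5% rule fails; solving x² + Ka·x − Ka·C₀ = 0 exactly:
x = [−9.4e-06 + √(9.4e-06² + 1.02e-08)]/2 = 4.59 × 10^-5 M
pH = −log(4.59 × 10^-5) = 4.34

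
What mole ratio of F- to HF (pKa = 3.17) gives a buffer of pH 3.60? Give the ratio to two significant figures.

ratio = 2.7

pH = pKa + log(r) ⇒ log(r) = 3.60 − 3.17 = +0.43
r = [F-]/[HF] = 10^(+0.43) = 2.69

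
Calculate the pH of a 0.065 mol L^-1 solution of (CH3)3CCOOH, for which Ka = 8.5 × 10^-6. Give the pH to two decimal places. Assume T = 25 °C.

(CH3)3CCOOH ⇌ (CH3)3CCOO- + H+
From the ICE table, Ka = x²/(0.065 − x) = 8.5 × 10^-6.
Neglecting x in the denominator: x = √(8.5 × 10^-6 × 0.065) = 7.43 × 10^-4 M
pH = −log[H+] = −log(7.43 × 10^-4) = 3.13

pH = 3.13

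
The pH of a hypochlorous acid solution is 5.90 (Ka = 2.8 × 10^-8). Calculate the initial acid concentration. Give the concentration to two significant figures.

[H+] = 10^(-5.90) = 1.26 × 10^-6 M = x
Ka = x²/(C₀ − x) ⇒ C₀ = x + x²/Ka
C₀ = 1.26 × 10^-6 + (1.26 × 10^-6)²/(2.8 × 10^-8) = 5.80 × 10^-5 M

C₀ = 5.8 × 10^-5 M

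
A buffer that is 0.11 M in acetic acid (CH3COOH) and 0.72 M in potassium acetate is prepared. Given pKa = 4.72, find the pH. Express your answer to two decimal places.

Henderson–Hasselbalch: pH = pKa + log([CH3COO-]/[CH3COOH]) = 4.72 + log(0.72/0.11)
pH = 4.72 + (+0.816) = 5.54

pH = 5.54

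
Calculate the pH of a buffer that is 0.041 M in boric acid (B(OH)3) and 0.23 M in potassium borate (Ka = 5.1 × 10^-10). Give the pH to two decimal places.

pH = 10.04

pKa = −log(5.1 × 10^-10) = 9.292
pH = pKa + log([A⁻]/[HA]) = 9.292 + log(0.23/0.041)
pH = 9.292 + (+0.749) = 10.04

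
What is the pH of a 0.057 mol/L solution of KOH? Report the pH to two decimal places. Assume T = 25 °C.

KOH is a strong base; [OH-] = 0.057 M.
pOH = -log(0.057) = 1.24
pH = 14.00 - 1.24 = 12.76

pH = 12.76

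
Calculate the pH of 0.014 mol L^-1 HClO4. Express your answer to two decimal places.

pH = 1.85

HClO4 is a strong acid and dissociates completely, so [H+] = 0.014 M.
pH = -log(0.014) = 1.85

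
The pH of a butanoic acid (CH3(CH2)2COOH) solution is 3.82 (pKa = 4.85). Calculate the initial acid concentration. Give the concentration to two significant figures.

C₀ = 1.8 × 10^-3 M

[H+] = 10^(-3.82) = 1.51 × 10^-4 M = x
Ka = 10^(−4.85) = 1.41 × 10^-5
Ka = x²/(C₀ − x) ⇒ C₀ = x + x²/Ka
C₀ = 1.51 × 10^-4 + (1.51 × 10^-4)²/(1.41 × 10^-5) = 1.77 × 10^-3 M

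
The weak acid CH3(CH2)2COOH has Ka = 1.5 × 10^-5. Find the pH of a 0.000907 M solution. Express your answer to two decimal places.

pH = 3.96

CH3(CH2)2COOH ⇌ CH3(CH2)2COO- + H+
Ka = [H+]²/(0.000907 − [H+]) = 1.5 × 10^-5
Here C₀/Ka ≈ 60.5, so the small-[H+] approximation fails. Use the quadratic:
[H+] = (−Ka + √(Ka² + 4·Ka·C₀))/2 = 1.09 × 10^-4 M
pH = −log[H+] = −log(1.09 × 10^-4) = 3.96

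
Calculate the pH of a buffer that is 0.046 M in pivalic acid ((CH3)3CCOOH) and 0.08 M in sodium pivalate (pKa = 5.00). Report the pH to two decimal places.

Using pH = pKa + log([base]/[acid]) with [base]/[acid] = 0.08/0.046:
pH = 5.00 + (+0.240) = 5.24

pH = 5.24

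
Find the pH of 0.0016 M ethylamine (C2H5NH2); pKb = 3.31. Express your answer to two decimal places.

pH = 10.83

C2H5NH2 + H2O ⇌ C2H5NH3+ + OH-
Kb = 10^(−3.31) = 4.90 × 10^-4
Kb = [OH-]²/(0.0016 − [OH-]) = 4.90 × 10^-4
Here C₀/Kb ≈ 3.27, so the small-[OH-] approximation fails. Use the quadratic:
[OH-] = [−0.00049 + √(0.00049² + 3.14e-06)]/2 = 6.74 × 10^-4 M
pOH = 3.17, so pH = 14.00 − pOH = 10.83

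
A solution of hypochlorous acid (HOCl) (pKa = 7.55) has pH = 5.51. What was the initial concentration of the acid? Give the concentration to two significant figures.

C₀ = 3.4 × 10^-4 M

[H+] = 10^(-5.51) = 3.09 × 10^-6 M = x
Ka = 10^(−7.55) = 2.82 × 10^-8
Ka = x²/(C₀ − x) ⇒ C₀ = x + x²/Ka
C₀ = 3.09 × 10^-6 + (3.09 × 10^-6)²/(2.82 × 10^-8) = 3.42 × 10^-4 M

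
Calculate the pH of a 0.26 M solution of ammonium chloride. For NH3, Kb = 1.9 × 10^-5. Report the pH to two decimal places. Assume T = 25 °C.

NH4+ is the conjugate acid of the weak base NH3.
Ka = Kw/Kb = 1.0×10^-14 / 1.9 × 10^-5 = 5.26 × 10^-10
Ka = [H+]²/(0.26 − [H+]) = 5.26 × 10^-10
Neglecting [H+] in the denominator: [H+] = √(5.26 × 10^-10 × 0.26) = 1.17 × 10^-5 M
Check: 0.0045% ionized — well under 5%, approximation valid.
pH = −log[H+] = −log(1.17 × 10^-5) = 4.93

pH = 4.93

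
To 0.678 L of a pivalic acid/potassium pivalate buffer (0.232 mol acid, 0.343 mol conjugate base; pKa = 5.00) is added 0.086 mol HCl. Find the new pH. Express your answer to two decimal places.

After neutralization: n((CH3)3CCOOH) = 0.318 mol, n((CH3)3CCOO-) = 0.257 mol.
Henderson–Hasselbalch with mole ratio 0.257/0.318: pH = 5.00 + (-0.092)

pH = 4.91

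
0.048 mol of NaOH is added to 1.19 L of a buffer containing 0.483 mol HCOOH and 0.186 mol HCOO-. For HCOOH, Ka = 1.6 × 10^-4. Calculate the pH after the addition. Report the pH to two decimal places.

OH- converts HCOOH to HCOO-: HCOOH → 0.435 mol, HCOO- → 0.234 mol.
pKa = −log(1.6 × 10^-4) = 3.796
pH = pKa + log([A⁻]/[HA]) = 3.796 + log(0.234/0.435) = 3.796 -0.269

pH = 3.53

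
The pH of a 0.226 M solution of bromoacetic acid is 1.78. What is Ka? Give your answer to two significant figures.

Ka = 1.3 × 10^-3

[H+] = 10^(-1.78) = 1.66 × 10^-2 M
At equilibrium [HA] = 0.226 − 1.66 × 10^-2 = 2.09 × 10^-1 M
Ka = [H+][A-]/[HA] = (1.66 × 10^-2)² / 2.09 × 10^-1 = 1.3 × 10^-3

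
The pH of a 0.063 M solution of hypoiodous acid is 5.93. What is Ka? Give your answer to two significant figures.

Ka = 2.2 × 10^-11

[H+] = 10^(-5.93) = 1.17 × 10^-6 M
At equilibrium [HA] = 0.063 − 1.17 × 10^-6 = 6.30 × 10^-2 M
Ka = [H+][A-]/[HA] = (1.17 × 10^-6)² / 6.30 × 10^-2 = 2.2 × 10^-11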